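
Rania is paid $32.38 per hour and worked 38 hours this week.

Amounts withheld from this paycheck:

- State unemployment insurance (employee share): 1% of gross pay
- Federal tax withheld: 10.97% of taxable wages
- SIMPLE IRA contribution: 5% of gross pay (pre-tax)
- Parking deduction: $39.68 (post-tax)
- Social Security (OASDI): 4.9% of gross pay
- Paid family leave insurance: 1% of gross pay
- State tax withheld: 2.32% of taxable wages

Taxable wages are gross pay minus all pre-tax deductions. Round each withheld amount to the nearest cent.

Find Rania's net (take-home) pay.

$889.00

Gross pay: 38 × $32.38 = $1,230.44
SIMPLE IRA contribution: $1,230.44 × 0.05 = $61.52
Taxable wages = $1,230.44 − $61.52 = $1,168.92
Federal tax withheld: $1,168.92 × 0.1097 = $128.23
State tax withheld: $1,168.92 × 0.0232 = $27.12
Social Security (OASDI): $1,230.44 × 0.049 = $60.29
Paid family leave insurance: $1,230.44 × 0.01 = $12.30
State unemployment insurance (employee share): $1,230.44 × 0.01 = $12.30
Parking deduction: $39.68
Total deductions = $61.52 + $128.23 + $27.12 + $60.29 + $12.30 + $12.30 + $39.68 = $341.44
Net pay = $1,230.44 − $341.44 = $889.00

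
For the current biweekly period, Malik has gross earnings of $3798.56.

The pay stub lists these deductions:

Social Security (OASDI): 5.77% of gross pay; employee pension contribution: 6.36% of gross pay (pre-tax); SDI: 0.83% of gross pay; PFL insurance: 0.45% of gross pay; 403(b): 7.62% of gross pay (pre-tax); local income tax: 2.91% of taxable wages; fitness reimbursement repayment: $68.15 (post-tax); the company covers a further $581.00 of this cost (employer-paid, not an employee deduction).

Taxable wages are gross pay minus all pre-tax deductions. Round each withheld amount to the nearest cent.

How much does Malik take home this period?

Employee pension contribution: $3798.56 × 0.0636 = $241.59
403(b): $3798.56 × 0.0762 = $289.45
Pre-tax total = $241.59 + $289.45 = $531.04
Taxable wages = $3798.56 − $531.04 = $3267.52
Local income tax: $3267.52 × 0.0291 = $95.08
SDI: $3798.56 × 0.0083 = $31.53
Social Security (OASDI): $3798.56 × 0.0577 = $219.18
PFL insurance: $3798.56 × 0.0045 = $17.09
Fitness reimbursement repayment: $68.15
(Employer's $581.00 toward fitness reimbursement repayment is not withheld from the employee.)
Total deductions = $241.59 + $289.45 + $95.08 + $31.53 + $219.18 + $17.09 + $68.15 = $962.07
Net pay = $3798.56 − $962.07 = $2836.49

$2836.49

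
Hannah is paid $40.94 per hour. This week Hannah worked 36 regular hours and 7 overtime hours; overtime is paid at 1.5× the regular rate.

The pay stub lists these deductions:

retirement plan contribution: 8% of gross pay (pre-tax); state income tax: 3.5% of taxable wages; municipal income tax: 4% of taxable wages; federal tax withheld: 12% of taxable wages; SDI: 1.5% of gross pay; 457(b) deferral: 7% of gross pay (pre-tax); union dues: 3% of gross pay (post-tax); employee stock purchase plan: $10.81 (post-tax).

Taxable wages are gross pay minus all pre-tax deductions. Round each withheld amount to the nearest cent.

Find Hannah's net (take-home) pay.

Regular pay: 36 × $40.94 = $1473.84
Overtime pay: 7 × $40.94 × 1.5 = $429.87
Gross pay = $1473.84 + $429.87 = $1903.71
Retirement plan contribution: $1903.71 × 0.08 = $152.30
457(b) deferral: $1903.71 × 0.07 = $133.26
Pre-tax total = $152.30 + $133.26 = $285.56
Taxable wages = $1903.71 − $285.56 = $1618.15
Municipal income tax: $1618.15 × 0.04 = $64.73
State income tax: $1618.15 × 0.035 = $56.64
Federal tax withheld: $1618.15 × 0.12 = $194.18
SDI: $1903.71 × 0.015 = $28.56
Employee stock purchase plan: $10.81
Union dues: $1903.71 × 0.03 = $57.11
Total deductions = $152.30 + $133.26 + $64.73 + $56.64 + $194.18 + $28.56 + $10.81 + $57.11 = $697.59
Net pay = $1903.71 − $697.59 = $1206.12

$1206.12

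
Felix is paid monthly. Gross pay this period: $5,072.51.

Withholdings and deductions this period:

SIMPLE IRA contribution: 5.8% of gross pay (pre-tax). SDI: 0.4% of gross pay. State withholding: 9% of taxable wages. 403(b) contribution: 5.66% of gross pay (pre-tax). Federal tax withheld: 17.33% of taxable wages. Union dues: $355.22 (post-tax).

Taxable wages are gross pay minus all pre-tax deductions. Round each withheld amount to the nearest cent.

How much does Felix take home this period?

403(b) contribution: $5,072.51 × 0.0566 = $287.10
SIMPLE IRA contribution: $5,072.51 × 0.058 = $294.21
Pre-tax total = $287.10 + $294.21 = $581.31
Taxable wages = $5,072.51 − $581.31 = $4,491.20
State withholding: $4,491.20 × 0.09 = $404.21
Federal tax withheld: $4,491.20 × 0.1733 = $778.32
SDI: $5,072.51 × 0.004 = $20.29
Union dues: $355.22
Total deductions = $287.10 + $294.21 + $404.21 + $778.32 + $20.29 + $355.22 = $2,139.35
Net pay = $5,072.51 − $2,139.35 = $2,933.16

$2,933.16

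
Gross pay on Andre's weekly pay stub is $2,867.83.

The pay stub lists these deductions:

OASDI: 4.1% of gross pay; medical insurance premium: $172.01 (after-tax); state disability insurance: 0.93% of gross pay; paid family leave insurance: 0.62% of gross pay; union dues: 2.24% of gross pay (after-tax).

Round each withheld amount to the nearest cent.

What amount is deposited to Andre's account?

State disability insurance: $2,867.83 × 0.0093 = $26.67
Paid family leave insurance: $2,867.83 × 0.0062 = $17.78
OASDI: $2,867.83 × 0.041 = $117.58
Union dues: $2,867.83 × 0.0224 = $64.24
Medical insurance premium: $172.01
Total deductions = $26.67 + $17.78 + $117.58 + $64.24 + $172.01 = $398.28
Net pay = $2,867.83 − $398.28 = $2,469.55

$2,469.55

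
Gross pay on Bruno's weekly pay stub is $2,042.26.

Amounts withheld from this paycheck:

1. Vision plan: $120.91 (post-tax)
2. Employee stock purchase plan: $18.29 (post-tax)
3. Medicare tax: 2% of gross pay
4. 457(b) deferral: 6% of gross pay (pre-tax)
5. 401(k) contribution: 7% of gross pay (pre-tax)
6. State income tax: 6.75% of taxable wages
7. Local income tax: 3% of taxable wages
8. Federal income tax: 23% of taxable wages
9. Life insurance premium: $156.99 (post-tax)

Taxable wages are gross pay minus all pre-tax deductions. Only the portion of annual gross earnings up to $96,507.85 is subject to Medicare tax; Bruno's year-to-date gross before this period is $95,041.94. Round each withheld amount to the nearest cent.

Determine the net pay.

$869.37

401(k) contribution: $2,042.26 × 0.07 = $142.96
457(b) deferral: $2,042.26 × 0.06 = $122.54
Pre-tax total = $142.96 + $122.54 = $265.50
Taxable wages = $2,042.26 − $265.50 = $1,776.76
Federal income tax: $1,776.76 × 0.23 = $408.65
State income tax: $1,776.76 × 0.0675 = $119.93
Local income tax: $1,776.76 × 0.03 = $53.30
Medicare tax: only $96,507.85 − $95,041.94 = $1,465.91 of this check is subject → $1,465.91 × 0.02 = $29.32
Vision plan: $120.91
Employee stock purchase plan: $18.29
Life insurance premium: $156.99
Total deductions = $142.96 + $122.54 + $408.65 + $119.93 + $53.30 + $29.32 + $120.91 + $18.29 + $156.99 = $1,172.89
Net pay = $2,042.26 − $1,172.89 = $869.37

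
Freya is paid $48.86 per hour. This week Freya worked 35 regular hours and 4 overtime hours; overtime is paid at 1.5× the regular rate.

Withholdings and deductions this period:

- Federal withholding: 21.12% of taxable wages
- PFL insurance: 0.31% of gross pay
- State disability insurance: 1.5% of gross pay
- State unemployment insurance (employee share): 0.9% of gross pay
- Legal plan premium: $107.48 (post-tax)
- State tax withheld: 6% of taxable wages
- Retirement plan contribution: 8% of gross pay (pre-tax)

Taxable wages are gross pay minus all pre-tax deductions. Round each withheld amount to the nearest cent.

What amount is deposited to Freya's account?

$1,181.41

Regular pay: 35 × $48.86 = $1,710.10
Overtime pay: 4 × $48.86 × 1.5 = $293.16
Gross pay = $1,710.10 + $293.16 = $2,003.26
Retirement plan contribution: $2,003.26 × 0.08 = $160.26
Taxable wages = $2,003.26 − $160.26 = $1,843.00
Federal withholding: $1,843.00 × 0.2112 = $389.24
State tax withheld: $1,843.00 × 0.06 = $110.58
PFL insurance: $2,003.26 × 0.0031 = $6.21
State unemployment insurance (employee share): $2,003.26 × 0.009 = $18.03
State disability insurance: $2,003.26 × 0.015 = $30.05
Legal plan premium: $107.48
Total deductions = $160.26 + $389.24 + $110.58 + $6.21 + $18.03 + $30.05 + $107.48 = $821.85
Net pay = $2,003.26 − $821.85 = $1,181.41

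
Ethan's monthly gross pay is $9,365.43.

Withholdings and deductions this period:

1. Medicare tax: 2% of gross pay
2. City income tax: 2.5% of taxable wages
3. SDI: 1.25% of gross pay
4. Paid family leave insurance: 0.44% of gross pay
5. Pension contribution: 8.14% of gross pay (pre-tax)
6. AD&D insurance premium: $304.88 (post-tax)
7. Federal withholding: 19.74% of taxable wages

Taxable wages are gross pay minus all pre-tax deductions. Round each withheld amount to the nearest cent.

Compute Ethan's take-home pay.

$6,039.28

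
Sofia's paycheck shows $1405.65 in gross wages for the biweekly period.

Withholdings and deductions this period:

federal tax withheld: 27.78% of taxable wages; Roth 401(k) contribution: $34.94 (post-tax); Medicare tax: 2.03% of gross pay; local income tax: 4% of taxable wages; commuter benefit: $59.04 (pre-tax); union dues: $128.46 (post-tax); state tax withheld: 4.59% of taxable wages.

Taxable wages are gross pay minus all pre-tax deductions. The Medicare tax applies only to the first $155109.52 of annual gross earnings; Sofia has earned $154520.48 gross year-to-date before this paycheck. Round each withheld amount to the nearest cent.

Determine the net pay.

$681.49

Commuter benefit: $59.04
Taxable wages = $1405.65 − $59.04 = $1346.61
State tax withheld: $1346.61 × 0.0459 = $61.81
Federal tax withheld: $1346.61 × 0.2778 = $374.09
Local income tax: $1346.61 × 0.04 = $53.86
Medicare tax: only $155109.52 − $154520.48 = $589.04 of this check is subject → $589.04 × 0.0203 = $11.96
Roth 401(k) contribution: $34.94
Union dues: $128.46
Total deductions = $59.04 + $61.81 + $374.09 + $53.86 + $11.96 + $34.94 + $128.46 = $724.16
Net pay = $1405.65 − $724.16 = $681.49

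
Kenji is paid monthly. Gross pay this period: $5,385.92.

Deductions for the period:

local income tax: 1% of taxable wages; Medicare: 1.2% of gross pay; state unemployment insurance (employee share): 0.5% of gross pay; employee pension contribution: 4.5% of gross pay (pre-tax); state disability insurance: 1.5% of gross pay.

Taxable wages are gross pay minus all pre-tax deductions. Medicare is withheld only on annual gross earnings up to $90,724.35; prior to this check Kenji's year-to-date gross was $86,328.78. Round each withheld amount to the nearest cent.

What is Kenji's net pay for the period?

Employee pension contribution: $5,385.92 × 0.045 = $242.37
Taxable wages = $5,385.92 − $242.37 = $5,143.55
Local income tax: $5,143.55 × 0.01 = $51.44
State unemployment insurance (employee share): $5,385.92 × 0.005 = $26.93
Medicare: only $90,724.35 − $86,328.78 = $4,395.57 of this check is subject → $4,395.57 × 0.012 = $52.75
State disability insurance: $5,385.92 × 0.015 = $80.79
Total deductions = $242.37 + $51.44 + $26.93 + $52.75 + $80.79 = $454.28
Net pay = $5,385.92 − $454.28 = $4,931.64

$4,931.64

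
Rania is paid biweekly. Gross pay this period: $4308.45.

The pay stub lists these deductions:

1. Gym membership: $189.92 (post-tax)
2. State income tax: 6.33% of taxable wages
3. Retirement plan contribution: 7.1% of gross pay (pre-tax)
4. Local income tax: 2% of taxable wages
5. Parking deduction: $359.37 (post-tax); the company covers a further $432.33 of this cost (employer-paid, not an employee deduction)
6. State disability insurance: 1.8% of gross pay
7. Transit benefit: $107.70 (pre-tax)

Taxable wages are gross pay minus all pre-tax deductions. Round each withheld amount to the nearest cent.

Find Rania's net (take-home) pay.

$2943.57

Retirement plan contribution: $4308.45 × 0.071 = $305.90
Transit benefit: $107.70
Pre-tax total = $305.90 + $107.70 = $413.60
Taxable wages = $4308.45 − $413.60 = $3894.85
State income tax: $3894.85 × 0.0633 = $246.54
Local income tax: $3894.85 × 0.02 = $77.90
State disability insurance: $4308.45 × 0.018 = $77.55
Gym membership: $189.92
Parking deduction: $359.37
(Employer's $432.33 toward parking deduction is not withheld from the employee.)
Total deductions = $305.90 + $107.70 + $246.54 + $77.90 + $77.55 + $189.92 + $359.37 = $1364.88
Net pay = $4308.45 − $1364.88 = $2943.57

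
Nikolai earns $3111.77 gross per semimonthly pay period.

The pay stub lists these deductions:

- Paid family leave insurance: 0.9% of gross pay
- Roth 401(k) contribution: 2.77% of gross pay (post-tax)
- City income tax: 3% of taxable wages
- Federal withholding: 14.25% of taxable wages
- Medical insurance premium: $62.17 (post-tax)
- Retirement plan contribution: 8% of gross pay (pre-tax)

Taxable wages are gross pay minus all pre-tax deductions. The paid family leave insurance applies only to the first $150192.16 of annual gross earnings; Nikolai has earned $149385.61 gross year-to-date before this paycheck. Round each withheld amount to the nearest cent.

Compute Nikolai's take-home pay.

Retirement plan contribution: $3111.77 × 0.08 = $248.94
Taxable wages = $3111.77 − $248.94 = $2862.83
City income tax: $2862.83 × 0.03 = $85.88
Federal withholding: $2862.83 × 0.1425 = $407.95
Paid family leave insurance: only $150192.16 − $149385.61 = $806.55 of this check is subject → $806.55 × 0.009 = $7.26
Roth 401(k) contribution: $3111.77 × 0.0277 = $86.20
Medical insurance premium: $62.17
Total deductions = $248.94 + $85.88 + $407.95 + $7.26 + $86.20 + $62.17 = $898.40
Net pay = $3111.77 − $898.40 = $2213.37

$2213.37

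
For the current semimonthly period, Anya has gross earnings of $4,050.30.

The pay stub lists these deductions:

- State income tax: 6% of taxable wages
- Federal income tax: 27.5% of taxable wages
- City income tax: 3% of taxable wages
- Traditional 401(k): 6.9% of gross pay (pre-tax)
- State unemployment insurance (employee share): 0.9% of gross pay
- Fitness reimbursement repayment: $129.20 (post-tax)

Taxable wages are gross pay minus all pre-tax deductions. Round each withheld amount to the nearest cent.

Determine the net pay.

$2,228.83

Traditional 401(k): $4,050.30 × 0.069 = $279.47
Taxable wages = $4,050.30 − $279.47 = $3,770.83
City income tax: $3,770.83 × 0.03 = $113.12
State income tax: $3,770.83 × 0.06 = $226.25
Federal income tax: $3,770.83 × 0.275 = $1,036.98
State unemployment insurance (employee share): $4,050.30 × 0.009 = $36.45
Fitness reimbursement repayment: $129.20
Total deductions = $279.47 + $113.12 + $226.25 + $1,036.98 + $36.45 + $129.20 = $1,821.47
Net pay = $4,050.30 − $1,821.47 = $2,228.83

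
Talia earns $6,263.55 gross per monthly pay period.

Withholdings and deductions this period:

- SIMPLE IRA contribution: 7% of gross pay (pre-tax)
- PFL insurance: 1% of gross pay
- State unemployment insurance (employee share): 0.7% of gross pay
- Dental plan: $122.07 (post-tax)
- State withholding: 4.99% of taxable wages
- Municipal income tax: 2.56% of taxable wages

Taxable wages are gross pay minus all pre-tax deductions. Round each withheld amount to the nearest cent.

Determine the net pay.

$5,156.76

SIMPLE IRA contribution: $6,263.55 × 0.07 = $438.45
Taxable wages = $6,263.55 − $438.45 = $5,825.10
State withholding: $5,825.10 × 0.0499 = $290.67
Municipal income tax: $5,825.10 × 0.0256 = $149.12
State unemployment insurance (employee share): $6,263.55 × 0.007 = $43.84
PFL insurance: $6,263.55 × 0.01 = $62.64
Dental plan: $122.07
Total deductions = $438.45 + $290.67 + $149.12 + $43.84 + $62.64 + $122.07 = $1,106.79
Net pay = $6,263.55 − $1,106.79 = $5,156.76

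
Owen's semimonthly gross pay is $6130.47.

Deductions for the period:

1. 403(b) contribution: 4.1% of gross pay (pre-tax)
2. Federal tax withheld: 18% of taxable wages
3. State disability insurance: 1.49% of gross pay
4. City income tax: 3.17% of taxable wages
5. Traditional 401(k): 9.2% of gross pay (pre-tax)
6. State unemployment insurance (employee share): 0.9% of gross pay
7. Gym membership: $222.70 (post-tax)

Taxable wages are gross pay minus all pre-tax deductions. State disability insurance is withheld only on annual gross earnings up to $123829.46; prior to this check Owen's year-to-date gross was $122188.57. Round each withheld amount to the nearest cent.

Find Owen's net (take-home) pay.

Traditional 401(k): $6130.47 × 0.092 = $564.00
403(b) contribution: $6130.47 × 0.041 = $251.35
Pre-tax total = $564.00 + $251.35 = $815.35
Taxable wages = $6130.47 − $815.35 = $5315.12
City income tax: $5315.12 × 0.0317 = $168.49
Federal tax withheld: $5315.12 × 0.18 = $956.72
State unemployment insurance (employee share): $6130.47 × 0.009 = $55.17
State disability insurance: only $123829.46 − $122188.57 = $1640.89 of this check is subject → $1640.89 × 0.0149 = $24.45
Gym membership: $222.70
Total deductions = $564.00 + $251.35 + $168.49 + $956.72 + $55.17 + $24.45 + $222.70 = $2242.88
Net pay = $6130.47 − $2242.88 = $3887.59

$3887.59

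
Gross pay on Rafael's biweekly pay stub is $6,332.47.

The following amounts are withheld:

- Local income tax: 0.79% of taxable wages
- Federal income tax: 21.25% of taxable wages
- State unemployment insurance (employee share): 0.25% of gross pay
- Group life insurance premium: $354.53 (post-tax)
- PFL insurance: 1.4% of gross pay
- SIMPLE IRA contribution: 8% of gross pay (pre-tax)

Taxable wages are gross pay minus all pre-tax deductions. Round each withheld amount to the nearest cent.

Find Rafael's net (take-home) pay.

SIMPLE IRA contribution: $6,332.47 × 0.08 = $506.60
Taxable wages = $6,332.47 − $506.60 = $5,825.87
Federal income tax: $5,825.87 × 0.2125 = $1,238.00
Local income tax: $5,825.87 × 0.0079 = $46.02
State unemployment insurance (employee share): $6,332.47 × 0.0025 = $15.83
PFL insurance: $6,332.47 × 0.014 = $88.65
Group life insurance premium: $354.53
Total deductions = $506.60 + $1,238.00 + $46.02 + $15.83 + $88.65 + $354.53 = $2,249.63
Net pay = $6,332.47 − $2,249.63 = $4,082.84

$4,082.84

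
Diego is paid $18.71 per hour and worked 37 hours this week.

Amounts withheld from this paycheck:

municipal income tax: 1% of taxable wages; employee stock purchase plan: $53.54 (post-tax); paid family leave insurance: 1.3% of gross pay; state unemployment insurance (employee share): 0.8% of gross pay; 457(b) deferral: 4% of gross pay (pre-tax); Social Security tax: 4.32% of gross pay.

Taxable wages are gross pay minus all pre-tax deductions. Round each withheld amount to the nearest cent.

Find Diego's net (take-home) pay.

Gross pay: 37 × $18.71 = $692.27
457(b) deferral: $692.27 × 0.04 = $27.69
Taxable wages = $692.27 − $27.69 = $664.58
Municipal income tax: $664.58 × 0.01 = $6.65
State unemployment insurance (employee share): $692.27 × 0.008 = $5.54
Social Security tax: $692.27 × 0.0432 = $29.91
Paid family leave insurance: $692.27 × 0.013 = $9.00
Employee stock purchase plan: $53.54
Total deductions = $27.69 + $6.65 + $5.54 + $29.91 + $9.00 + $53.54 = $132.33
Net pay = $692.27 − $132.33 = $559.94

$559.94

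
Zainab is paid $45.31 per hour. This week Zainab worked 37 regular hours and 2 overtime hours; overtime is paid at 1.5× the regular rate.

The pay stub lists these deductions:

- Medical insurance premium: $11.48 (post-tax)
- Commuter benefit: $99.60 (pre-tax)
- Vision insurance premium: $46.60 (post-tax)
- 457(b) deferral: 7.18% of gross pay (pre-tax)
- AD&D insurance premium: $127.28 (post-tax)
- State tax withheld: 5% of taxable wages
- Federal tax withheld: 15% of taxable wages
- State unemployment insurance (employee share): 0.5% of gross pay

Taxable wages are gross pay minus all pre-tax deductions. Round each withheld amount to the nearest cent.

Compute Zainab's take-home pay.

$1,071.72

Regular pay: 37 × $45.31 = $1,676.47
Overtime pay: 2 × $45.31 × 1.5 = $135.93
Gross pay = $1,676.47 + $135.93 = $1,812.40
457(b) deferral: $1,812.40 × 0.0718 = $130.13
Commuter benefit: $99.60
Pre-tax total = $130.13 + $99.60 = $229.73
Taxable wages = $1,812.40 − $229.73 = $1,582.67
State tax withheld: $1,582.67 × 0.05 = $79.13
Federal tax withheld: $1,582.67 × 0.15 = $237.40
State unemployment insurance (employee share): $1,812.40 × 0.005 = $9.06
Medical insurance premium: $11.48
AD&D insurance premium: $127.28
Vision insurance premium: $46.60
Total deductions = $130.13 + $99.60 + $79.13 + $237.40 + $9.06 + $11.48 + $127.28 + $46.60 = $740.68
Net pay = $1,812.40 − $740.68 = $1,071.72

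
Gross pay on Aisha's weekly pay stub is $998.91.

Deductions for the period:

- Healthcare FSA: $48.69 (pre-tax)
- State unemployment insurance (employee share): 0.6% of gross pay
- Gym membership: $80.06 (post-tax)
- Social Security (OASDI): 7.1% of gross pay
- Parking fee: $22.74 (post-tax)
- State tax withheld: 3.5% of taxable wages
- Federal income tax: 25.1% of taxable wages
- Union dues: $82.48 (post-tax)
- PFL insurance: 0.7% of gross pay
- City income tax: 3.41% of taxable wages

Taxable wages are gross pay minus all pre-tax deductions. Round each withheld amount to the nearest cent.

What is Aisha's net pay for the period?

Healthcare FSA: $48.69
Taxable wages = $998.91 − $48.69 = $950.22
State tax withheld: $950.22 × 0.035 = $33.26
Federal income tax: $950.22 × 0.251 = $238.51
City income tax: $950.22 × 0.0341 = $32.40
Social Security (OASDI): $998.91 × 0.071 = $70.92
PFL insurance: $998.91 × 0.007 = $6.99
State unemployment insurance (employee share): $998.91 × 0.006 = $5.99
Gym membership: $80.06
Union dues: $82.48
Parking fee: $22.74
Total deductions = $48.69 + $33.26 + $238.51 + $32.40 + $70.92 + $6.99 + $5.99 + $80.06 + $82.48 + $22.74 = $622.04
Net pay = $998.91 − $622.04 = $376.87

$376.87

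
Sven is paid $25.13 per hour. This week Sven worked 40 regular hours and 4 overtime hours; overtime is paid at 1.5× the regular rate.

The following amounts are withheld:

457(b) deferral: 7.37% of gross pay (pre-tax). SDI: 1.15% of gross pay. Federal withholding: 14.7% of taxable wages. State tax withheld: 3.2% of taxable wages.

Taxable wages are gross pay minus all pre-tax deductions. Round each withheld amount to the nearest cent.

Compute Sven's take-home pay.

Regular pay: 40 × $25.13 = $1,005.20
Overtime pay: 4 × $25.13 × 1.5 = $150.78
Gross pay = $1,005.20 + $150.78 = $1,155.98
457(b) deferral: $1,155.98 × 0.0737 = $85.20
Taxable wages = $1,155.98 − $85.20 = $1,070.78
State tax withheld: $1,070.78 × 0.032 = $34.26
Federal withholding: $1,070.78 × 0.147 = $157.40
SDI: $1,155.98 × 0.0115 = $13.29
Total deductions = $85.20 + $34.26 + $157.40 + $13.29 = $290.15
Net pay = $1,155.98 − $290.15 = $865.83

$865.83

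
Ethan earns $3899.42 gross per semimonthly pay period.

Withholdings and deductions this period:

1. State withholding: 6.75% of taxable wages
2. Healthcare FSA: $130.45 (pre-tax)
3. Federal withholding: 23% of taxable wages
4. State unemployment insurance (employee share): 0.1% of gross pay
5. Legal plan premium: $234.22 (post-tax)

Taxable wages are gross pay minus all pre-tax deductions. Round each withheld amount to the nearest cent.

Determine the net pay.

$2409.58

Healthcare FSA: $130.45
Taxable wages = $3899.42 − $130.45 = $3768.97
Federal withholding: $3768.97 × 0.23 = $866.86
State withholding: $3768.97 × 0.0675 = $254.41
State unemployment insurance (employee share): $3899.42 × 0.001 = $3.90
Legal plan premium: $234.22
Total deductions = $130.45 + $866.86 + $254.41 + $3.90 + $234.22 = $1489.84
Net pay = $3899.42 − $1489.84 = $2409.58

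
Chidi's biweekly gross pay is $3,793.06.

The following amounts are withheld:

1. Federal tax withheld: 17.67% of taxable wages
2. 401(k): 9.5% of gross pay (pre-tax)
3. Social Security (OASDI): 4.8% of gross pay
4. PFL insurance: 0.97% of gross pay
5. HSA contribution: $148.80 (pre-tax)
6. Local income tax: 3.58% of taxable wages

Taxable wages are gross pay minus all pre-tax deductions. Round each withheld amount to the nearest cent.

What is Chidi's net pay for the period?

401(k): $3,793.06 × 0.095 = $360.34
HSA contribution: $148.80
Pre-tax total = $360.34 + $148.80 = $509.14
Taxable wages = $3,793.06 − $509.14 = $3,283.92
Local income tax: $3,283.92 × 0.0358 = $117.56
Federal tax withheld: $3,283.92 × 0.1767 = $580.27
PFL insurance: $3,793.06 × 0.0097 = $36.79
Social Security (OASDI): $3,793.06 × 0.048 = $182.07
Total deductions = $360.34 + $148.80 + $117.56 + $580.27 + $36.79 + $182.07 = $1,425.83
Net pay = $3,793.06 − $1,425.83 = $2,367.23

$2,367.23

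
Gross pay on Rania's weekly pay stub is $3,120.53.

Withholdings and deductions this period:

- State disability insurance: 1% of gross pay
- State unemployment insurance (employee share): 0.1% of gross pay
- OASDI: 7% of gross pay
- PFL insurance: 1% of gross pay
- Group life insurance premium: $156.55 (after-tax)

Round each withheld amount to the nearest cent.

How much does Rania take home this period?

$2,680.00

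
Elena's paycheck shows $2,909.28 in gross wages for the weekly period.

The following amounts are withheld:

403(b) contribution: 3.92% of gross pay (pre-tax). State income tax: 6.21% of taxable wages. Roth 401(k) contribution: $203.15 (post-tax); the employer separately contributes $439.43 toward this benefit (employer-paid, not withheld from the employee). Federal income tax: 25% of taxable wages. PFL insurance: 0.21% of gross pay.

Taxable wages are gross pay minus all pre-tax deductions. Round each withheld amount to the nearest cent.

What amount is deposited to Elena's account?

$1,713.59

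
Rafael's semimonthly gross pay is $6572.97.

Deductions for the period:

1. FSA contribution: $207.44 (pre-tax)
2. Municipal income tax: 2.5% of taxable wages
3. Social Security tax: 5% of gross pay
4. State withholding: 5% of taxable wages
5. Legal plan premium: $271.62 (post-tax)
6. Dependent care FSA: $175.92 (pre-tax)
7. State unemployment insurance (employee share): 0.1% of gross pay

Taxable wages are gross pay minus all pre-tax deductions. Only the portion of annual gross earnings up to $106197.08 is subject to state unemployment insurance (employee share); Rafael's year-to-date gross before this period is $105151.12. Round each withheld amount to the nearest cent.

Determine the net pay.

$5124.07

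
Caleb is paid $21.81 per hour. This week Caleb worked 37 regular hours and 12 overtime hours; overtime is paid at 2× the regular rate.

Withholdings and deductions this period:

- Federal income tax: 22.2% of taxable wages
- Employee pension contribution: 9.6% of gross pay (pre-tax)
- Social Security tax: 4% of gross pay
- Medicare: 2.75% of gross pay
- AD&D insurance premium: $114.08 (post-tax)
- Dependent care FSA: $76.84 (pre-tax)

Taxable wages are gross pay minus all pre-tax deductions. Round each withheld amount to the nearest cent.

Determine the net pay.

Regular pay: 37 × $21.81 = $806.97
Overtime pay: 12 × $21.81 × 2 = $523.44
Gross pay = $806.97 + $523.44 = $1330.41
Employee pension contribution: $1330.41 × 0.096 = $127.72
Dependent care FSA: $76.84
Pre-tax total = $127.72 + $76.84 = $204.56
Taxable wages = $1330.41 − $204.56 = $1125.85
Federal income tax: $1125.85 × 0.222 = $249.94
Social Security tax: $1330.41 × 0.04 = $53.22
Medicare: $1330.41 × 0.0275 = $36.59
AD&D insurance premium: $114.08
Total deductions = $127.72 + $76.84 + $249.94 + $53.22 + $36.59 + $114.08 = $658.39
Net pay = $1330.41 − $658.39 = $672.02

$672.02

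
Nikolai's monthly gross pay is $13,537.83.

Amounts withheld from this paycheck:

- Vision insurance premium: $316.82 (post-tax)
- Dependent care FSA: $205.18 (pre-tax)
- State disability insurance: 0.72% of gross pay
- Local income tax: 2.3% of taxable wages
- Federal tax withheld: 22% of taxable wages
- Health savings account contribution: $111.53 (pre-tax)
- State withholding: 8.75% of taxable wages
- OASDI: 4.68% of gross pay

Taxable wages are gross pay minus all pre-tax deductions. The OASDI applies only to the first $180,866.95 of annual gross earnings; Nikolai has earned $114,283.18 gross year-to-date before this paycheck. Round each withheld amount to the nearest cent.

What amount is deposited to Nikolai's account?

$7,803.67

Health savings account contribution: $111.53
Dependent care FSA: $205.18
Pre-tax total = $111.53 + $205.18 = $316.71
Taxable wages = $13,537.83 − $316.71 = $13,221.12
Federal tax withheld: $13,221.12 × 0.22 = $2,908.65
State withholding: $13,221.12 × 0.0875 = $1,156.85
Local income tax: $13,221.12 × 0.023 = $304.09
OASDI: cap not yet reached, full $13,537.83 is subject → $13,537.83 × 0.0468 = $633.57
State disability insurance: $13,537.83 × 0.0072 = $97.47
Vision insurance premium: $316.82
Total deductions = $111.53 + $205.18 + $2,908.65 + $1,156.85 + $304.09 + $633.57 + $97.47 + $316.82 = $5,734.16
Net pay = $13,537.83 − $5,734.16 = $7,803.67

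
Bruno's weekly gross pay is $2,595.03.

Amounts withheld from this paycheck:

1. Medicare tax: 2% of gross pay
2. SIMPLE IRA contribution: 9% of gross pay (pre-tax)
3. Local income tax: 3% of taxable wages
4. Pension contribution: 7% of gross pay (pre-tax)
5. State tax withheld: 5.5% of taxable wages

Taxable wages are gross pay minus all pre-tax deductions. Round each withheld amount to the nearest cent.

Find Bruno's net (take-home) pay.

$1,942.65

Pension contribution: $2,595.03 × 0.07 = $181.65
SIMPLE IRA contribution: $2,595.03 × 0.09 = $233.55
Pre-tax total = $181.65 + $233.55 = $415.20
Taxable wages = $2,595.03 − $415.20 = $2,179.83
State tax withheld: $2,179.83 × 0.055 = $119.89
Local income tax: $2,179.83 × 0.03 = $65.39
Medicare tax: $2,595.03 × 0.02 = $51.90
Total deductions = $181.65 + $233.55 + $119.89 + $65.39 + $51.90 = $652.38
Net pay = $2,595.03 − $652.38 = $1,942.65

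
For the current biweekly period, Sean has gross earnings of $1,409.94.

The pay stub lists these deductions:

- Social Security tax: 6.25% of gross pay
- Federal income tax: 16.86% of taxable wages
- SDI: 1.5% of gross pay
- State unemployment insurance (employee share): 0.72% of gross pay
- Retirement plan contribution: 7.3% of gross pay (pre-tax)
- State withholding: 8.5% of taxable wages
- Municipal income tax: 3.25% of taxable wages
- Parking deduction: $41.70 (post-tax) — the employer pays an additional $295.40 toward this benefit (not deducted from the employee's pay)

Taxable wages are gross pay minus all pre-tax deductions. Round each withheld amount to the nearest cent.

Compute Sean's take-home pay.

$771.95

Retirement plan contribution: $1,409.94 × 0.073 = $102.93
Taxable wages = $1,409.94 − $102.93 = $1,307.01
Federal income tax: $1,307.01 × 0.1686 = $220.36
State withholding: $1,307.01 × 0.085 = $111.10
Municipal income tax: $1,307.01 × 0.0325 = $42.48
SDI: $1,409.94 × 0.015 = $21.15
State unemployment insurance (employee share): $1,409.94 × 0.0072 = $10.15
Social Security tax: $1,409.94 × 0.0625 = $88.12
Parking deduction: $41.70
(Employer's $295.40 toward parking deduction is not withheld from the employee.)
Total deductions = $102.93 + $220.36 + $111.10 + $42.48 + $21.15 + $10.15 + $88.12 + $41.70 = $637.99
Net pay = $1,409.94 − $637.99 = $771.95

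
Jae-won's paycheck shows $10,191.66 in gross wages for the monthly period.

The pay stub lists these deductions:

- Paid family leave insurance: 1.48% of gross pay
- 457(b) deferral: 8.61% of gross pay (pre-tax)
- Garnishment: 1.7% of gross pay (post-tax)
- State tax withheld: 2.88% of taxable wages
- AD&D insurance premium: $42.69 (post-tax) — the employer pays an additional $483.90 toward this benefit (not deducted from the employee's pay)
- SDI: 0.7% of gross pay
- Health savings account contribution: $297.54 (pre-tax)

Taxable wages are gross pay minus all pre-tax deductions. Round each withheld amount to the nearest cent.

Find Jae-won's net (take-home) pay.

457(b) deferral: $10,191.66 × 0.0861 = $877.50
Health savings account contribution: $297.54
Pre-tax total = $877.50 + $297.54 = $1,175.04
Taxable wages = $10,191.66 − $1,175.04 = $9,016.62
State tax withheld: $9,016.62 × 0.0288 = $259.68
Paid family leave insurance: $10,191.66 × 0.0148 = $150.84
SDI: $10,191.66 × 0.007 = $71.34
Garnishment: $10,191.66 × 0.017 = $173.26
AD&D insurance premium: $42.69
(Employer's $483.90 toward AD&D insurance premium is not withheld from the employee.)
Total deductions = $877.50 + $297.54 + $259.68 + $150.84 + $71.34 + $173.26 + $42.69 = $1,872.85
Net pay = $10,191.66 − $1,872.85 = $8,318.81

$8,318.81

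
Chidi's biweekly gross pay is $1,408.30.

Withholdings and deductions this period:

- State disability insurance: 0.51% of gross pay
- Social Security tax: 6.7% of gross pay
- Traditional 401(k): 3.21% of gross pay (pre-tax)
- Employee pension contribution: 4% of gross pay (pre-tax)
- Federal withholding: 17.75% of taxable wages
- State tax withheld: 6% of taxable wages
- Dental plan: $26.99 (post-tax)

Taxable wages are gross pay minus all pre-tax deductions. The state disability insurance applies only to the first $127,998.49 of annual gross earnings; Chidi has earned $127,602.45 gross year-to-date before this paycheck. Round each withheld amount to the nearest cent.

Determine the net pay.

Employee pension contribution: $1,408.30 × 0.04 = $56.33
Traditional 401(k): $1,408.30 × 0.0321 = $45.21
Pre-tax total = $56.33 + $45.21 = $101.54
Taxable wages = $1,408.30 − $101.54 = $1,306.76
State tax withheld: $1,306.76 × 0.06 = $78.41
Federal withholding: $1,306.76 × 0.1775 = $231.95
State disability insurance: only $127,998.49 − $127,602.45 = $396.04 of this check is subject → $396.04 × 0.0051 = $2.02
Social Security tax: $1,408.30 × 0.067 = $94.36
Dental plan: $26.99
Total deductions = $56.33 + $45.21 + $78.41 + $231.95 + $2.02 + $94.36 + $26.99 = $535.27
Net pay = $1,408.30 − $535.27 = $873.03

$873.03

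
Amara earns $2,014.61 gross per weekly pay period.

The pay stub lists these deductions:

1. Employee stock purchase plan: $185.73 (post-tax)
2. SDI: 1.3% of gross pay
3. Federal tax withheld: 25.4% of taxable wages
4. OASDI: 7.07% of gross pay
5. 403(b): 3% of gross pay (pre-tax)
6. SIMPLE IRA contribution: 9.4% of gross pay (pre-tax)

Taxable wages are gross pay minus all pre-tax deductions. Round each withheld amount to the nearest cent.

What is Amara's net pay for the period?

$962.19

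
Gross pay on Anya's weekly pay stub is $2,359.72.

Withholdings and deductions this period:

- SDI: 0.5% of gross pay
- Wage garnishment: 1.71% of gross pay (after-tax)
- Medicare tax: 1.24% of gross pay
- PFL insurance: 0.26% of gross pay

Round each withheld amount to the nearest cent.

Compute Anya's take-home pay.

$2,272.17

SDI: $2,359.72 × 0.005 = $11.80
Medicare tax: $2,359.72 × 0.0124 = $29.26
PFL insurance: $2,359.72 × 0.0026 = $6.14
Wage garnishment: $2,359.72 × 0.0171 = $40.35
Total deductions = $11.80 + $29.26 + $6.14 + $40.35 = $87.55
Net pay = $2,359.72 − $87.55 = $2,272.17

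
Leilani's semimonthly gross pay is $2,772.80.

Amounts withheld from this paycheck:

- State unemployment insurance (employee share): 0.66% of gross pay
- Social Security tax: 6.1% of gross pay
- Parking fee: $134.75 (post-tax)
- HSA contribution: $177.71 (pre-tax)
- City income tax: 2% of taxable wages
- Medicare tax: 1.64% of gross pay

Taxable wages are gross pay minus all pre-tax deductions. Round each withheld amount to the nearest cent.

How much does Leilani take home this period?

$2,175.53

HSA contribution: $177.71
Taxable wages = $2,772.80 − $177.71 = $2,595.09
City income tax: $2,595.09 × 0.02 = $51.90
State unemployment insurance (employee share): $2,772.80 × 0.0066 = $18.30
Social Security tax: $2,772.80 × 0.061 = $169.14
Medicare tax: $2,772.80 × 0.0164 = $45.47
Parking fee: $134.75
Total deductions = $177.71 + $51.90 + $18.30 + $169.14 + $45.47 + $134.75 = $597.27
Net pay = $2,772.80 − $597.27 = $2,175.53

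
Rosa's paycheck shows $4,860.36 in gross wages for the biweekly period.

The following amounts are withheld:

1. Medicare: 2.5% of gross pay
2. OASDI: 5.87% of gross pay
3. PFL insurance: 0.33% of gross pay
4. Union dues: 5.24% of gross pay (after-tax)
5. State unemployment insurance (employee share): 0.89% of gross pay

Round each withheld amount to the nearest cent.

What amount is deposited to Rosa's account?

State unemployment insurance (employee share): $4,860.36 × 0.0089 = $43.26
PFL insurance: $4,860.36 × 0.0033 = $16.04
Medicare: $4,860.36 × 0.025 = $121.51
OASDI: $4,860.36 × 0.0587 = $285.30
Union dues: $4,860.36 × 0.0524 = $254.68
Total deductions = $43.26 + $16.04 + $121.51 + $285.30 + $254.68 = $720.79
Net pay = $4,860.36 − $720.79 = $4,139.57

$4,139.57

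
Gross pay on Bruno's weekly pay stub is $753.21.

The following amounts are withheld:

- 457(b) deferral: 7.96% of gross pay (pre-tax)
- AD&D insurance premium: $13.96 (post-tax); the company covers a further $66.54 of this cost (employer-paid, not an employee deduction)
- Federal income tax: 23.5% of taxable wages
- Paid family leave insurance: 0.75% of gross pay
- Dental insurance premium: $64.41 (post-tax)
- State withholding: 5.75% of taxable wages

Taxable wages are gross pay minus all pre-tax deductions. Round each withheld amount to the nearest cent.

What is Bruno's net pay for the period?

$406.46

457(b) deferral: $753.21 × 0.0796 = $59.96
Taxable wages = $753.21 − $59.96 = $693.25
State withholding: $693.25 × 0.0575 = $39.86
Federal income tax: $693.25 × 0.235 = $162.91
Paid family leave insurance: $753.21 × 0.0075 = $5.65
AD&D insurance premium: $13.96
Dental insurance premium: $64.41
(Employer's $66.54 toward AD&D insurance premium is not withheld from the employee.)
Total deductions = $59.96 + $39.86 + $162.91 + $5.65 + $13.96 + $64.41 = $346.75
Net pay = $753.21 − $346.75 = $406.46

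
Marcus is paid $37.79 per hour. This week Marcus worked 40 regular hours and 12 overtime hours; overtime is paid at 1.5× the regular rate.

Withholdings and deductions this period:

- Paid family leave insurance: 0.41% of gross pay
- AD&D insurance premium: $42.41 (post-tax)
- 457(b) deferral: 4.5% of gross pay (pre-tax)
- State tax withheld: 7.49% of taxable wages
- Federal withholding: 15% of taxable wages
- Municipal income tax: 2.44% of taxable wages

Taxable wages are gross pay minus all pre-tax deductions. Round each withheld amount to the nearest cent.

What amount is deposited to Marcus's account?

$1,519.96

Regular pay: 40 × $37.79 = $1,511.60
Overtime pay: 12 × $37.79 × 1.5 = $680.22
Gross pay = $1,511.60 + $680.22 = $2,191.82
457(b) deferral: $2,191.82 × 0.045 = $98.63
Taxable wages = $2,191.82 − $98.63 = $2,093.19
Federal withholding: $2,093.19 × 0.15 = $313.98
Municipal income tax: $2,093.19 × 0.0244 = $51.07
State tax withheld: $2,093.19 × 0.0749 = $156.78
Paid family leave insurance: $2,191.82 × 0.0041 = $8.99
AD&D insurance premium: $42.41
Total deductions = $98.63 + $313.98 + $51.07 + $156.78 + $8.99 + $42.41 = $671.86
Net pay = $2,191.82 − $671.86 = $1,519.96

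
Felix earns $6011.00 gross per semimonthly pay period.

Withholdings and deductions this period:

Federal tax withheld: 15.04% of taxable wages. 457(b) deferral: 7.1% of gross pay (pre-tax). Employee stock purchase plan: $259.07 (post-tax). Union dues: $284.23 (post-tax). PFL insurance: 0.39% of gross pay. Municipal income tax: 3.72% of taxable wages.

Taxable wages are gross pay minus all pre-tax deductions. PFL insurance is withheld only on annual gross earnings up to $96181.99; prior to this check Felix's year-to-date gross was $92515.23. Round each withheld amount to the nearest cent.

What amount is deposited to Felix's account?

457(b) deferral: $6011.00 × 0.071 = $426.78
Taxable wages = $6011.00 − $426.78 = $5584.22
Federal tax withheld: $5584.22 × 0.1504 = $839.87
Municipal income tax: $5584.22 × 0.0372 = $207.73
PFL insurance: only $96181.99 − $92515.23 = $3666.76 of this check is subject → $3666.76 × 0.0039 = $14.30
Employee stock purchase plan: $259.07
Union dues: $284.23
Total deductions = $426.78 + $839.87 + $207.73 + $14.30 + $259.07 + $284.23 = $2031.98
Net pay = $6011.00 − $2031.98 = $3979.02

$3979.02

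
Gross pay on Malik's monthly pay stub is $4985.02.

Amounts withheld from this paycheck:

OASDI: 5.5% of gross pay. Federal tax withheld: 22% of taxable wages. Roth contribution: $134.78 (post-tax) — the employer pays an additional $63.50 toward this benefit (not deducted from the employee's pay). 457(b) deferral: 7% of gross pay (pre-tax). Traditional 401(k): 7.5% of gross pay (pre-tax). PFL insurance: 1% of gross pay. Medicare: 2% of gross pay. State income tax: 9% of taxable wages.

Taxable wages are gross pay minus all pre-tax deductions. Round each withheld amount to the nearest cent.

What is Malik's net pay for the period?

$2382.40

Traditional 401(k): $4985.02 × 0.075 = $373.88
457(b) deferral: $4985.02 × 0.07 = $348.95
Pre-tax total = $373.88 + $348.95 = $722.83
Taxable wages = $4985.02 − $722.83 = $4262.19
State income tax: $4262.19 × 0.09 = $383.60
Federal tax withheld: $4262.19 × 0.22 = $937.68
Medicare: $4985.02 × 0.02 = $99.70
OASDI: $4985.02 × 0.055 = $274.18
PFL insurance: $4985.02 × 0.01 = $49.85
Roth contribution: $134.78
(Employer's $63.50 toward Roth contribution is not withheld from the employee.)
Total deductions = $373.88 + $348.95 + $383.60 + $937.68 + $99.70 + $274.18 + $49.85 + $134.78 = $2602.62
Net pay = $4985.02 − $2602.62 = $2382.40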